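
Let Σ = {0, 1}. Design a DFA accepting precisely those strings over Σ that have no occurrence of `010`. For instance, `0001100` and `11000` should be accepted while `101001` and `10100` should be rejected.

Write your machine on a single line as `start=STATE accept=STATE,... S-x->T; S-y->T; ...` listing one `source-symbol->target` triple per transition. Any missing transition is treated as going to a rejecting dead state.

start=A; accept=A,B,C; A-0->B; A-1->A; B-0->B; B-1->C; C-0->D; C-1->A; D-0->D; D-1->D

This is the complement of 'contains `010`'. Use the same substring-matching states — A through D holding how much of `010` has just been matched — but flip the accepting set: everything except the trap D accepts.
With 4 states:
       0  1 
>* A   B  A 
 * B   B  C 
 * C   D  A 
   D   D  D 
(> = start, * = accepting)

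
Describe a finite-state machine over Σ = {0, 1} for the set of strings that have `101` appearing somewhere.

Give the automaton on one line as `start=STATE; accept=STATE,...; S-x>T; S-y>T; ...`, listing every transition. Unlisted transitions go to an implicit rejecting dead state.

start=S0; accept=S3; S0-0>S0; S0-1>S1; S1-0>S2; S1-1>S1; S2-0>S0; S2-1>S3; S3-0>S3; S3-1>S3

Track how much of `101` has been matched so far: state S0 is no progress, S3 is the absorbing accept state reached once `101` has occurred. Intermediate states record partial matches; on a mismatch, fall back to the longest reusable overlap.
With 4 states:
        0   1  
>  S0   S0  S1 
   S1   S2  S1 
   S2   S0  S3 
 * S3   S3  S3 
(> = start, * = accepting)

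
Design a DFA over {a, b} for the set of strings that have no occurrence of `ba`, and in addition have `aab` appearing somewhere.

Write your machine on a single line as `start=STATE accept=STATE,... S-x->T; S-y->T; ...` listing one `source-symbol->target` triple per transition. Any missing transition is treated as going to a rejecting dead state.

Handle the two conditions separately and then intersect. One (3 states) tracks partial matches of the forbidden pattern `ba`; the other (4 states) tracks whether and how much of `aab` has been seen. Each combined state is a pair, one component from each; accept when both components accept.
9 states suffice.
        a   b  
>  s0   s1  s2 
   s1   s3  s2 
   s2   s4  s2 
   s3   s3  s5 
   s4   s6  s7 
 * s5   s8  s5 
   s6   s6  s8 
   s7   s4  s7 
   s8   s8  s8 
(> = start, * = accepting)

start=s0; accept=s5; s0-a->s1; s0-b->s2; s1-a->s3; s1-b->s2; s2-a->s4; s2-b->s2; s3-a->s3; s3-b->s5; s4-a->s6; s4-b->s7; s5-a->s8; s5-b->s5; s6-a->s6; s6-b->s8; s7-a->s4; s7-b->s7; s8-a->s8; s8-b->s8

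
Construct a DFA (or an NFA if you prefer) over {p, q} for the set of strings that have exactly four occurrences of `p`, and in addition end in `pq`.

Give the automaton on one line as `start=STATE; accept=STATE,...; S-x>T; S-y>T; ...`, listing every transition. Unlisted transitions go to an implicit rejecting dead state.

Run two small machines in parallel and take their product. The first has 6 states tracking the count of `p`s, saturating at 5; the second has 3 states tracking how much of the suffix `pq` has currently been matched. A product state is a pair (one from each), accepting exactly when both do.
          p    q  
>  S0     S1   S0 
   S1     S2   S3 
   S2     S4   S5 
   S3     S2   S6 
   S4     S7   S8 
   S5     S4   S9 
   S6     S2   S6 
   S7    S10  S11 
   S8     S7  S12 
   S9     S4   S9 
   S10   S10  S13 
 * S11   S10  S14 
   S12    S7  S12 
   S13   S10  S15 
   S14   S10  S14 
   S15   S10  S15 
(> = start, * = accepting)

start=S0; accept=S11; S0-p>S1; S0-q>S0; S1-p>S2; S1-q>S3; S2-p>S4; S2-q>S5; S3-p>S2; S3-q>S6; S4-p>S7; S4-q>S8; S5-p>S4; S5-q>S9; S6-p>S2; S6-q>S6; S7-p>S10; S7-q>S11; S8-p>S7; S8-q>S12; S9-p>S4; S9-q>S9; S10-p>S10; S10-q>S13; S11-p>S10; S11-q>S14; S12-p>S7; S12-q>S12; S13-p>S10; S13-q>S15; S14-p>S10; S14-q>S14; S15-p>S10; S15-q>S15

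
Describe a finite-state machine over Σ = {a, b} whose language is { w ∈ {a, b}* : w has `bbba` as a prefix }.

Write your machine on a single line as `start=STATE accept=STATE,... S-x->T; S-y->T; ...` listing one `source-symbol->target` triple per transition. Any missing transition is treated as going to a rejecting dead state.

start=q0; accept=q4; q0-a->q5; q0-b->q1; q1-a->q5; q1-b->q2; q2-a->q5; q2-b->q3; q3-a->q4; q3-b->q5; q4-a->q4; q4-b->q4; q5-a->q5; q5-b->q5

Walk along `bbba` while the input agrees: from q0 take `b` to q1, and so on. Any deviation drops to the rejecting sink q5. Once q4 is reached the prefix is confirmed and every continuation is accepted.
A 6-state machine:
        a   b  
>  q0   q5  q1 
   q1   q5  q2 
   q2   q5  q3 
   q3   q4  q5 
 * q4   q4  q4 
   q5   q5  q5 
(> = start, * = accepting)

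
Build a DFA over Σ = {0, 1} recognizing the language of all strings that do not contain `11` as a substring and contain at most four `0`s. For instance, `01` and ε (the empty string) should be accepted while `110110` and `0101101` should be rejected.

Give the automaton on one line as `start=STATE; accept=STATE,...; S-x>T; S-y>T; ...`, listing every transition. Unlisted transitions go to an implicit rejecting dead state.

start=q0; accept=q0,q1,q2,q3,q4,q6,q7,q8,q9,q10; q0-0>q1; q0-1>q2; q1-0>q3; q1-1>q4; q2-0>q1; q2-1>q5; q3-0>q6; q3-1>q7; q4-0>q3; q4-1>q5; q5-0>q5; q5-1>q5; q6-0>q8; q6-1>q9; q7-0>q6; q7-1>q5; q8-0>q5; q8-1>q10; q9-0>q8; q9-1>q5; q10-0>q5; q10-1>q5

Handle the two conditions separately and then intersect. One (3 states) tracks partial matches of the forbidden pattern `11`; the other (6 states) tracks the count of `0`s, saturating at 5. Each combined state is a pair, one component from each; accept when both components accept. Equivalent product states are then merged.
11 states suffice.
          0    1  
>* q0     q1   q2 
 * q1     q3   q4 
 * q2     q1   q5 
 * q3     q6   q7 
 * q4     q3   q5 
   q5     q5   q5 
 * q6     q8   q9 
 * q7     q6   q5 
 * q8     q5  q10 
 * q9     q8   q5 
 * q10    q5   q5 
(> = start, * = accepting)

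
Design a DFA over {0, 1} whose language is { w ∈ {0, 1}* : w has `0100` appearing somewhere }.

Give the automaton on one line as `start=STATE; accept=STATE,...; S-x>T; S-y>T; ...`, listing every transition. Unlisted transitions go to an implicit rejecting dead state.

Track how much of `0100` has been matched so far: state q0 is no progress, q4 is the absorbing accept state reached once `0100` has occurred. Intermediate states record partial matches; on a mismatch, fall back to the longest reusable overlap.
With 5 states:
        0   1  
>  q0   q1  q0 
   q1   q1  q2 
   q2   q3  q0 
   q3   q4  q2 
 * q4   q4  q4 
(> = start, * = accepting)

start=q0; accept=q4; q0-0>q1; q0-1>q0; q1-0>q1; q1-1>q2; q2-0>q3; q2-1>q0; q3-0>q4; q3-1>q2; q4-0>q4; q4-1>q4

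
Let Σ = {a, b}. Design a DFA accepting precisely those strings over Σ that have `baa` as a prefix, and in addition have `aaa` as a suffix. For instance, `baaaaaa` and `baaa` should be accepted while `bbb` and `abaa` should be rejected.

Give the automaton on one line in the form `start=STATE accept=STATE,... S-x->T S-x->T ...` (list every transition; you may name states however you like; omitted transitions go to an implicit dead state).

Build one automaton per condition and run them in lockstep. One (5 states) tracks whether the input so far still matches the prefix `baa`; the other (4 states) tracks how much of the suffix `aaa` has currently been matched. Each combined state is a pair, one component from each; accept when both components accept. After merging equivalent states the machine shrinks.
8 states suffice.
        a   b  
>  s0   s1  s2 
   s1   s1  s1 
   s2   s3  s1 
   s3   s4  s1 
   s4   s5  s6 
 * s5   s5  s6 
   s6   s7  s6 
   s7   s4  s6 
(> = start, * = accepting)

start=s0 accept=s5 s0-a->s1 s0-b->s2 s1-a->s1 s1-b->s1 s2-a->s3 s2-b->s1 s3-a->s4 s3-b->s1 s4-a->s5 s4-b->s6 s5-a->s5 s5-b->s6 s6-a->s7 s6-b->s6 s7-a->s4 s7-b->s6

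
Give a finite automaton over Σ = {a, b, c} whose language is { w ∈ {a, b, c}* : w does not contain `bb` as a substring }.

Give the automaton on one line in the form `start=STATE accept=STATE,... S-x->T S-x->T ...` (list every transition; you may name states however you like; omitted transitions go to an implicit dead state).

Track partial matches of the forbidden pattern `bb`. State q2 is a dead state reached once `bb` has occurred; every other state accepts. q0 means no part of `bb` is currently matched.
With 3 states:
        a   b   c  
>* q0   q0  q1  q0 
 * q1   q0  q2  q0 
   q2   q2  q2  q2 
(> = start, * = accepting)

start=q0 accept=q0,q1 q0-a->q0 q0-b->q1 q0-c->q0 q1-a->q0 q1-b->q2 q1-c->q0 q2-a->q2 q2-b->q2 q2-c->q2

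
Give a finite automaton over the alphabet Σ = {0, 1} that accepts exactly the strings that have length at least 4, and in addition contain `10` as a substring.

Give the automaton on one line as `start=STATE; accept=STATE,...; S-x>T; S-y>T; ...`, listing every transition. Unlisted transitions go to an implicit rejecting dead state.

Build one automaton per condition and run them in lockstep. The first has 6 states tracking the input length, saturating at 5; the second has 3 states tracking whether and how much of `10` has been seen. A product state is a pair (one from each), accepting exactly when both do. Equivalent product states are then merged.
9 states suffice.
        0   1  
>  S0   S1  S2 
   S1   S3  S4 
   S2   S5  S4 
   S3   S3  S6 
   S4   S7  S6 
   S5   S7  S7 
   S6   S8  S6 
   S7   S8  S8 
 * S8   S8  S8 
(> = start, * = accepting)

start=S0; accept=S8; S0-0>S1; S0-1>S2; S1-0>S3; S1-1>S4; S2-0>S5; S2-1>S4; S3-0>S3; S3-1>S6; S4-0>S7; S4-1>S6; S5-0>S7; S5-1>S7; S6-0>S8; S6-1>S6; S7-0>S8; S7-1>S8; S8-0>S8; S8-1>S8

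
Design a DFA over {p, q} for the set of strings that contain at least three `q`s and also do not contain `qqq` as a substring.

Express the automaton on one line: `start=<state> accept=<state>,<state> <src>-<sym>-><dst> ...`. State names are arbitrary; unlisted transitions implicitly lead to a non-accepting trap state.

start=A accept=H,I,K,L,M,N A-p->A A-q->B B-p->C B-q->D C-p->C C-q->E D-p->F D-q->G E-p->F E-q->H F-p->F F-q->I G-p->G G-q->J H-p->K H-q->J I-p->K I-q->L J-p->J J-q->J K-p->K K-q->M L-p->N L-q->J M-p->N M-q->L N-p->N N-q->M

Build one automaton per condition and run them in lockstep. One (5 states) tracks the count of `q`s, saturating at 4; the other (4 states) tracks partial matches of the forbidden pattern `qqq`. Each combined state is a pair, one component from each; accept when both components accept.
A 14-state machine:
       p  q 
>  A   A  B 
   B   C  D 
   C   C  E 
   D   F  G 
   E   F  H 
   F   F  I 
   G   G  J 
 * H   K  J 
 * I   K  L 
   J   J  J 
 * K   K  M 
 * L   N  J 
 * M   N  L 
 * N   N  M 
(> = start, * = accepting)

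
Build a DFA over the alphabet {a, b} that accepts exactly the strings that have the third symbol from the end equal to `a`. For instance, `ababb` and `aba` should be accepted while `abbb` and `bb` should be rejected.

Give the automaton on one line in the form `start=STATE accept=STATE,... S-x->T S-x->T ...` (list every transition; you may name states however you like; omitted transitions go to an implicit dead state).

start=q0 accept=q7,q8,q9,q10 q0-a->q1 q0-b->q2 q1-a->q3 q1-b->q4 q2-a->q5 q2-b->q6 q3-a->q7 q3-b->q8 q4-a->q9 q4-b->q10 q5-a->q11 q5-b->q12 q6-a->q13 q6-b->q14 q7-a->q7 q7-b->q8 q8-a->q9 q8-b->q10 q9-a->q11 q9-b->q12 q10-a->q13 q10-b->q14 q11-a->q7 q11-b->q8 q12-a->q9 q12-b->q10 q13-a->q11 q13-b->q12 q14-a->q13 q14-b->q14

Because acceptance depends on a position counted from the end, the machine has to buffer the most recent 3 symbols. Make each state the string of the last up-to-3 symbols read; on input `x` shift the window left and append `x`. Accept when the buffered window has length 3 and begins with `a`.
With 15 states:
          a    b  
>  q0     q1   q2 
   q1     q3   q4 
   q2     q5   q6 
   q3     q7   q8 
   q4     q9  q10 
   q5    q11  q12 
   q6    q13  q14 
 * q7     q7   q8 
 * q8     q9  q10 
 * q9    q11  q12 
 * q10   q13  q14 
   q11    q7   q8 
   q12    q9  q10 
   q13   q11  q12 
   q14   q13  q14 
(> = start, * = accepting)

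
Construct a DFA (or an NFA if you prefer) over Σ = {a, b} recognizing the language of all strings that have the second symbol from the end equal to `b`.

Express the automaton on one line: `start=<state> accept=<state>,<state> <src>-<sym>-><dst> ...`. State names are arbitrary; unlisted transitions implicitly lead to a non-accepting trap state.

start=S0 accept=S5,S6 S0-a->S1 S0-b->S2 S1-a->S3 S1-b->S4 S2-a->S5 S2-b->S6 S3-a->S3 S3-b->S4 S4-a->S5 S4-b->S6 S5-a->S3 S5-b->S4 S6-a->S5 S6-b->S6

Because acceptance depends on a position counted from the end, the machine has to buffer the most recent 2 symbols. Make each state the string of the last up-to-2 symbols read; on input `x` shift the window left and append `x`. Accept when the buffered window has length 2 and begins with `b`.
        a   b  
>  S0   S1  S2 
   S1   S3  S4 
   S2   S5  S6 
   S3   S3  S4 
   S4   S5  S6 
 * S5   S3  S4 
 * S6   S5  S6 
(> = start, * = accepting)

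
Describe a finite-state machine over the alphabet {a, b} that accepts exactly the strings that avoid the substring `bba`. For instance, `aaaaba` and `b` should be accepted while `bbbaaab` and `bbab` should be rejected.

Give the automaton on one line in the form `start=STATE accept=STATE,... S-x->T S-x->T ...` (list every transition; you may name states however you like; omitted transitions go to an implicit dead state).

This is the complement of 'contains `bba`'. Use the same substring-matching states — S0 through S3 holding how much of `bba` has just been matched — but flip the accepting set: everything except the trap S3 accepts.
4 states suffice.
        a   b  
>* S0   S0  S1 
 * S1   S0  S2 
 * S2   S3  S2 
   S3   S3  S3 
(> = start, * = accepting)

start=S0 accept=S0,S1,S2 S0-a->S0 S0-b->S1 S1-a->S0 S1-b->S2 S2-a->S3 S2-b->S2 S3-a->S3 S3-b->S3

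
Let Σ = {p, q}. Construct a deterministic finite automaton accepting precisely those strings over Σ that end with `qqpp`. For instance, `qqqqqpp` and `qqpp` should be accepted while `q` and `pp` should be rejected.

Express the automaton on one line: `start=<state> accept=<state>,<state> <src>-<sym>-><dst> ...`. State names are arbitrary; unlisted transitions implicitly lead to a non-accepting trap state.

Remember how much of `qqpp` the current input suffix matches. State A means no match yet; B means the last symbol is `q`; C means the last 2 symbols are `qq`; D means the last 3 symbols are `qqp`; E means the last 4 symbols are `qqpp`. Only E accepts. On a mismatch, fall back to the longest proper suffix that is still a prefix of `qqpp`.
A 5-state machine:
       p  q 
>  A   A  B 
   B   A  C 
   C   D  C 
   D   E  B 
 * E   A  B 
(> = start, * = accepting)

start=A accept=E A-p->A A-q->B B-p->A B-q->C C-p->D C-q->C D-p->E D-q->B E-p->A E-q->B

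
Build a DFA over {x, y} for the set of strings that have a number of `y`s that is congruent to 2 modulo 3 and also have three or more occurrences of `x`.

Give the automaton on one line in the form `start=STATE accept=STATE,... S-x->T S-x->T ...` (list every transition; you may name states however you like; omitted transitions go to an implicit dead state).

Run two small machines in parallel and take their product. The first has 3 states tracking the count of `y`s modulo 3; the second has 5 states tracking the count of `x`s, saturating at 4. A product state is a pair (one from each), accepting exactly when both do. Minimizing collapses redundant product states.
12 states suffice.
          x    y  
>  s0     s1   s2 
   s1     s3   s4 
   s2     s4   s5 
   s3     s6   s7 
   s4     s7   s8 
   s5     s8   s0 
   s6     s6   s9 
   s7     s9  s10 
   s8    s10   s1 
   s9     s9  s11 
   s10   s11   s3 
 * s11   s11   s6 
(> = start, * = accepting)

start=s0 accept=s11 s0-x->s1 s0-y->s2 s1-x->s3 s1-y->s4 s2-x->s4 s2-y->s5 s3-x->s6 s3-y->s7 s4-x->s7 s4-y->s8 s5-x->s8 s5-y->s0 s6-x->s6 s6-y->s9 s7-x->s9 s7-y->s10 s8-x->s10 s8-y->s1 s9-x->s9 s9-y->s11 s10-x->s11 s10-y->s3 s11-x->s11 s11-y->s6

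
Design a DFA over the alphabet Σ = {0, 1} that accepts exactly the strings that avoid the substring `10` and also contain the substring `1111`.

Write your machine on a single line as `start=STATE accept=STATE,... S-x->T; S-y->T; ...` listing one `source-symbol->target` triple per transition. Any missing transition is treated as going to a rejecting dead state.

start=s0; accept=s5; s0-0->s0; s0-1->s1; s1-0->s2; s1-1->s3; s2-0->s2; s2-1->s2; s3-0->s2; s3-1->s4; s4-0->s2; s4-1->s5; s5-0->s2; s5-1->s5

Build one automaton per condition and run them in lockstep. One (3 states) tracks partial matches of the forbidden pattern `10`; the other (5 states) tracks whether and how much of `1111` has been seen. Each combined state is a pair, one component from each; accept when both components accept. Equivalent product states are then merged.
        0   1  
>  s0   s0  s1 
   s1   s2  s3 
   s2   s2  s2 
   s3   s2  s4 
   s4   s2  s5 
 * s5   s2  s5 
(> = start, * = accepting)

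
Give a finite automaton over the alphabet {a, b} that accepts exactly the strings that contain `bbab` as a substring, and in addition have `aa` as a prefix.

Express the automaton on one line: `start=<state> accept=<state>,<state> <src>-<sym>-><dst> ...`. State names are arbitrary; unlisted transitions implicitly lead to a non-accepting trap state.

start=q0 accept=q11 q0-a->q1 q0-b->q2 q1-a->q3 q1-b->q2 q2-a->q4 q2-b->q5 q3-a->q3 q3-b->q6 q4-a->q4 q4-b->q2 q5-a->q7 q5-b->q5 q6-a->q3 q6-b->q8 q7-a->q4 q7-b->q9 q8-a->q10 q8-b->q8 q9-a->q9 q9-b->q9 q10-a->q3 q10-b->q11 q11-a->q11 q11-b->q11

Run two small machines in parallel and take their product. The first has 5 states tracking whether and how much of `bbab` has been seen; the second has 4 states tracking whether the input so far still matches the prefix `aa`. A product state is a pair (one from each), accepting exactly when both do.
12 states suffice.
          a    b  
>  q0     q1   q2 
   q1     q3   q2 
   q2     q4   q5 
   q3     q3   q6 
   q4     q4   q2 
   q5     q7   q5 
   q6     q3   q8 
   q7     q4   q9 
   q8    q10   q8 
   q9     q9   q9 
   q10    q3  q11 
 * q11   q11  q11 
(> = start, * = accepting)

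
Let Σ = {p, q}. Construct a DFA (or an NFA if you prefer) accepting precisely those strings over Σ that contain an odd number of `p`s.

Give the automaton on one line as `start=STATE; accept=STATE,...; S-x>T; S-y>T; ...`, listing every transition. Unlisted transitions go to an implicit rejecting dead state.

start=S0; accept=S1; S0-p>S1; S0-q>S0; S1-p>S0; S1-q>S1

Keep the running count of `p`s modulo 2: each `p` advances along the cycle S0 → S1 → S0 while other symbols loop. Accept at S1.
A 2-state machine:
        p   q  
>  S0   S1  S0 
 * S1   S0  S1 
(> = start, * = accepting)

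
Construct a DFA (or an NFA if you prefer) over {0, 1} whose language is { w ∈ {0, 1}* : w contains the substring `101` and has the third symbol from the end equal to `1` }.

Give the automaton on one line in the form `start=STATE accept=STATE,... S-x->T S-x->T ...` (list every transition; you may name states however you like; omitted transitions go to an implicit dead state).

start=q0 accept=q3,q6,q7,q8 q0-0->q0 q0-1->q1 q1-0->q2 q1-1->q1 q2-0->q0 q2-1->q3 q3-0->q4 q3-1->q5 q4-0->q6 q4-1->q3 q5-0->q7 q5-1->q8 q6-0->q9 q6-1->q10 q7-0->q6 q7-1->q3 q8-0->q7 q8-1->q8 q9-0->q9 q9-1->q10 q10-0->q4 q10-1->q5

Handle the two conditions separately and then intersect. One (4 states) tracks whether and how much of `101` has been seen; the other (15 states) tracks the last 3 symbols read. Each combined state is a pair, one component from each; accept when both components accept. Minimizing collapses redundant product states.
          0    1  
>  q0     q0   q1 
   q1     q2   q1 
   q2     q0   q3 
 * q3     q4   q5 
   q4     q6   q3 
   q5     q7   q8 
 * q6     q9  q10 
 * q7     q6   q3 
 * q8     q7   q8 
   q9     q9  q10 
   q10    q4   q5 
(> = start, * = accepting)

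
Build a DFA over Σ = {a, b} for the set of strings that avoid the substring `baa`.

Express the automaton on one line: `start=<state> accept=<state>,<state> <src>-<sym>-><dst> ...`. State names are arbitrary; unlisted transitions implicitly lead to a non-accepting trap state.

start=q0 accept=q0,q1,q2 q0-a->q0 q0-b->q1 q1-a->q2 q1-b->q1 q2-a->q3 q2-b->q1 q3-a->q3 q3-b->q3

Track partial matches of the forbidden pattern `baa`. State q3 is a dead state reached once `baa` has occurred; every other state accepts. q0 means no part of `baa` is currently matched.
4 states suffice.
        a   b  
>* q0   q0  q1 
 * q1   q2  q1 
 * q2   q3  q1 
   q3   q3  q3 
(> = start, * = accepting)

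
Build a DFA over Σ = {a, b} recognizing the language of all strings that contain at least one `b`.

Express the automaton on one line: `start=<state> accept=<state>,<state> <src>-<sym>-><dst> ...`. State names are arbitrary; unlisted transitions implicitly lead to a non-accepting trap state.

start=S0 accept=S1,S2 S0-a->S0 S0-b->S1 S1-a->S1 S1-b->S2 S2-a->S2 S2-b->S2

Only the number of `b`s matters, and only up to 2. Make a chain S0 → S1 → S2 advanced by each `b` (with S2 absorbing); every other symbol self-loops. The accepting set is {S1, S2}.
A 3-state machine:
        a   b  
>  S0   S0  S1 
 * S1   S1  S2 
 * S2   S2  S2 
(> = start, * = accepting)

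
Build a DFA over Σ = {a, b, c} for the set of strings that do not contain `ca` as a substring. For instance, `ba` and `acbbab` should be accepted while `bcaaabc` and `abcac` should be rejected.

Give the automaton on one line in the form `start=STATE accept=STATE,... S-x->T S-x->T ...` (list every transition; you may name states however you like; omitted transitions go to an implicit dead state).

start=q0 accept=q0,q1 q0-a->q0 q0-b->q0 q0-c->q1 q1-a->q2 q1-b->q0 q1-c->q1 q2-a->q2 q2-b->q2 q2-c->q2

This is the complement of 'contains `ca`'. Use the same substring-matching states — q0 through q2 holding how much of `ca` has just been matched — but flip the accepting set: everything except the trap q2 accepts.
With 3 states:
        a   b   c  
>* q0   q0  q0  q1 
 * q1   q2  q0  q1 
   q2   q2  q2  q2 
(> = start, * = accepting)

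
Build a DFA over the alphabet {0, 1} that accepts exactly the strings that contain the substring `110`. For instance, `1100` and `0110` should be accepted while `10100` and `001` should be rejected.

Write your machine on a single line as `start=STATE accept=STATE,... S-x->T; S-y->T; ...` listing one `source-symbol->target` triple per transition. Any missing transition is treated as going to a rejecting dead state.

Track how much of `110` has been matched so far: state S0 is no progress, S3 is the absorbing accept state reached once `110` has occurred. Intermediate states record partial matches; on a mismatch, fall back to the longest reusable overlap.
With 4 states:
        0   1  
>  S0   S0  S1 
   S1   S0  S2 
   S2   S3  S2 
 * S3   S3  S3 
(> = start, * = accepting)

start=S0; accept=S3; S0-0->S0; S0-1->S1; S1-0->S0; S1-1->S2; S2-0->S3; S2-1->S2; S3-0->S3; S3-1->S3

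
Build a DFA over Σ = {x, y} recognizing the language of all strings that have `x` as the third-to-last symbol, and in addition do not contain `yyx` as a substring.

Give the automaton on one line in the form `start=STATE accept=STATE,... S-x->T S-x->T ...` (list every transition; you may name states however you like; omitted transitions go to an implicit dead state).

start=q0 accept=q6,q7,q8,q9 q0-x->q1 q0-y->q2 q1-x->q3 q1-y->q4 q2-x->q1 q2-y->q5 q3-x->q6 q3-y->q7 q4-x->q8 q4-y->q9 q5-x->q5 q5-y->q5 q6-x->q6 q6-y->q7 q7-x->q8 q7-y->q9 q8-x->q3 q8-y->q4 q9-x->q5 q9-y->q5

Handle the two conditions separately and then intersect. One (15 states) tracks the last 3 symbols read; the other (4 states) tracks partial matches of the forbidden pattern `yyx`. Each combined state is a pair, one component from each; accept when both components accept. After merging equivalent states the machine shrinks.
With 10 states:
        x   y  
>  q0   q1  q2 
   q1   q3  q4 
   q2   q1  q5 
   q3   q6  q7 
   q4   q8  q9 
   q5   q5  q5 
 * q6   q6  q7 
 * q7   q8  q9 
 * q8   q3  q4 
 * q9   q5  q5 
(> = start, * = accepting)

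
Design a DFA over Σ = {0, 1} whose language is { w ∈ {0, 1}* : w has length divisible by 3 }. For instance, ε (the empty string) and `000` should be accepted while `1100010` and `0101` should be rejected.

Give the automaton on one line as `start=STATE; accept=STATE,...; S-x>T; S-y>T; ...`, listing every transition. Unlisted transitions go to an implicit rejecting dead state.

Count input length modulo 3: every symbol advances one step around the cycle s0 → s1 → s2 → s0. Accept at s0.
A 3-state machine:
        0   1  
>* s0   s1  s1 
   s1   s2  s2 
   s2   s0  s0 
(> = start, * = accepting)

start=s0; accept=s0; s0-0>s1; s0-1>s1; s1-0>s2; s1-1>s2; s2-0>s0; s2-1>s0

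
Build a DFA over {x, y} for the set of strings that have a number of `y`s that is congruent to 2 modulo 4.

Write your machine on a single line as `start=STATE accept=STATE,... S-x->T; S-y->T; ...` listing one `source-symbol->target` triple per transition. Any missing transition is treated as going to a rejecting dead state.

The only thing that matters is how many `y`s have appeared, reduced mod 4. Use one state per residue: q0 for 0, …, q3 for 3. Reading `y` moves to the next residue; anything else stays put. q2 is accepting.
4 states suffice.
        x   y  
>  q0   q0  q1 
   q1   q1  q2 
 * q2   q2  q3 
   q3   q3  q0 
(> = start, * = accepting)

start=q0; accept=q2; q0-x->q0; q0-y->q1; q1-x->q1; q1-y->q2; q2-x->q2; q2-y->q3; q3-x->q3; q3-y->q0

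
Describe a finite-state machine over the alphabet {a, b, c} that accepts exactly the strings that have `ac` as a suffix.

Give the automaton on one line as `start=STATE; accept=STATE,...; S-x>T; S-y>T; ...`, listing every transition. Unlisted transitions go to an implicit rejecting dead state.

start=q0; accept=q2; q0-a>q1; q0-b>q0; q0-c>q0; q1-a>q1; q1-b>q0; q1-c>q2; q2-a>q1; q2-b>q0; q2-c>q0

Let each state record the length of the longest suffix of the input read so far that is also a prefix of `ac`. q1 means the last symbol is `a`; q2 means the last 2 symbols are `ac`. Accept only at q2, where the string currently ends in `ac`.
        a   b   c  
>  q0   q1  q0  q0 
   q1   q1  q0  q2 
 * q2   q1  q0  q0 
(> = start, * = accepting)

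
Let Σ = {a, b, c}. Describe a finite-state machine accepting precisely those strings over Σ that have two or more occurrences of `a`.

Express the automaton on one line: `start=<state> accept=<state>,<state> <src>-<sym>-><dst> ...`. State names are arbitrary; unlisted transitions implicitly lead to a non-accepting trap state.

start=S0 accept=S2,S3 S0-a->S1 S0-b->S0 S0-c->S0 S1-a->S2 S1-b->S1 S1-c->S1 S2-a->S3 S2-b->S2 S2-c->S2 S3-a->S3 S3-b->S3 S3-c->S3

Only the number of `a`s matters, and only up to 3. Make a chain S0 → S1 → S2 → S3 advanced by each `a` (with S3 absorbing); every other symbol self-loops. The accepting set is {S2, S3}.
4 states suffice.
        a   b   c  
>  S0   S1  S0  S0 
   S1   S2  S1  S1 
 * S2   S3  S2  S2 
 * S3   S3  S3  S3 
(> = start, * = accepting)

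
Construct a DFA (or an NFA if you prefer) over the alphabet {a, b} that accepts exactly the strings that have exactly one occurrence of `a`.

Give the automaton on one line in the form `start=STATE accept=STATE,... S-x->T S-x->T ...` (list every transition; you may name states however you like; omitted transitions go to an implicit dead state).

Count `a`s, saturating at 2: state s0 means no `a` yet, s1 means one `a` seen, s2 means more than one. Each `a` increments (capped at s2); other symbols loop. Accept from {s1}.
A 3-state machine:
        a   b  
>  s0   s1  s0 
 * s1   s2  s1 
   s2   s2  s2 
(> = start, * = accepting)

start=s0 accept=s1 s0-a->s1 s0-b->s0 s1-a->s2 s1-b->s1 s2-a->s2 s2-b->s2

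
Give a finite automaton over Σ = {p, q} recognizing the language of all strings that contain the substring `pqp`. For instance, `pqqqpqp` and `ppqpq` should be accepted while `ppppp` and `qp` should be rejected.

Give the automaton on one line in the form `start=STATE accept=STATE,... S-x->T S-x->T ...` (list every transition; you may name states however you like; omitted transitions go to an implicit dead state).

start=S0 accept=S3 S0-p->S1 S0-q->S0 S1-p->S1 S1-q->S2 S2-p->S3 S2-q->S0 S3-p->S3 S3-q->S3

Track how much of `pqp` has been matched so far: state S0 is no progress, S3 is the absorbing accept state reached once `pqp` has occurred. Intermediate states record partial matches; on a mismatch, fall back to the longest reusable overlap.
        p   q  
>  S0   S1  S0 
   S1   S1  S2 
   S2   S3  S0 
 * S3   S3  S3 
(> = start, * = accepting)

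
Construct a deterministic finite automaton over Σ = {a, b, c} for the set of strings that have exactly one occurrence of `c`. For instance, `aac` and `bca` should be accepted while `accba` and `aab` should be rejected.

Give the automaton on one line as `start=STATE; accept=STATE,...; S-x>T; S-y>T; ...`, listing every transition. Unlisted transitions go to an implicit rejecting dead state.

Count `c`s, saturating at 2: state s0 means no `c` yet, s1 means one `c` seen, s2 means more than one. Each `c` increments (capped at s2); other symbols loop. Accept from {s1}.
With 3 states:
        a   b   c  
>  s0   s0  s0  s1 
 * s1   s1  s1  s2 
   s2   s2  s2  s2 
(> = start, * = accepting)

start=s0; accept=s1; s0-a>s0; s0-b>s0; s0-c>s1; s1-a>s1; s1-b>s1; s1-c>s2; s2-a>s2; s2-b>s2; s2-c>s2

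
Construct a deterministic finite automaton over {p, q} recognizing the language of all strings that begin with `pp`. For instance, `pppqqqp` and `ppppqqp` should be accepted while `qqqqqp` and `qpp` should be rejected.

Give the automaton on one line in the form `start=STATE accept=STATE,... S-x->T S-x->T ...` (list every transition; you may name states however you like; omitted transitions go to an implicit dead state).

Walk along `pp` while the input agrees: from s0 take `p` to s1, and so on. Any deviation drops to the rejecting sink s3. Once s2 is reached the prefix is confirmed and every continuation is accepted.
4 states suffice.
        p   q  
>  s0   s1  s3 
   s1   s2  s3 
 * s2   s2  s2 
   s3   s3  s3 
(> = start, * = accepting)

start=s0 accept=s2 s0-p->s1 s0-q->s3 s1-p->s2 s1-q->s3 s2-p->s2 s2-q->s2 s3-p->s3 s3-q->s3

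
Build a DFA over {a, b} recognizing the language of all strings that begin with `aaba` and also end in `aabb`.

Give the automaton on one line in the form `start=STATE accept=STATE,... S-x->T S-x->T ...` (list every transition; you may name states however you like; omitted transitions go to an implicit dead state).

start=S0 accept=S9 S0-a->S1 S0-b->S2 S1-a->S3 S1-b->S2 S2-a->S2 S2-b->S2 S3-a->S2 S3-b->S4 S4-a->S5 S4-b->S2 S5-a->S6 S5-b->S7 S6-a->S6 S6-b->S8 S7-a->S5 S7-b->S7 S8-a->S5 S8-b->S9 S9-a->S5 S9-b->S7

Run two small machines in parallel and take their product. One (6 states) tracks whether the input so far still matches the prefix `aaba`; the other (5 states) tracks how much of the suffix `aabb` has currently been matched. Each combined state is a pair, one component from each; accept when both components accept. Equivalent product states are then merged.
A 10-state machine:
        a   b  
>  S0   S1  S2 
   S1   S3  S2 
   S2   S2  S2 
   S3   S2  S4 
   S4   S5  S2 
   S5   S6  S7 
   S6   S6  S8 
   S7   S5  S7 
   S8   S5  S9 
 * S9   S5  S7 
(> = start, * = accepting)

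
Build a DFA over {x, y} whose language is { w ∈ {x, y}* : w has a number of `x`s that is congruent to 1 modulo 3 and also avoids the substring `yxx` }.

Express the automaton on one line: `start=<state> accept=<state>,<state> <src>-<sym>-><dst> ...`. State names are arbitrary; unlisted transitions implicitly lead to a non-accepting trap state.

start=s0 accept=s1,s4,s5 s0-x->s1 s0-y->s2 s1-x->s3 s1-y->s4 s2-x->s5 s2-y->s2 s3-x->s0 s3-y->s6 s4-x->s7 s4-y->s4 s5-x->s8 s5-y->s4 s6-x->s9 s6-y->s6 s7-x->s8 s7-y->s6 s8-x->s8 s8-y->s8 s9-x->s8 s9-y->s2

Run two small machines in parallel and take their product. The first has 3 states tracking the count of `x`s modulo 3; the second has 4 states tracking partial matches of the forbidden pattern `yxx`. A product state is a pair (one from each), accepting exactly when both do. Equivalent product states are then merged.
        x   y  
>  s0   s1  s2 
 * s1   s3  s4 
   s2   s5  s2 
   s3   s0  s6 
 * s4   s7  s4 
 * s5   s8  s4 
   s6   s9  s6 
   s7   s8  s6 
   s8   s8  s8 
   s9   s8  s2 
(> = start, * = accepting)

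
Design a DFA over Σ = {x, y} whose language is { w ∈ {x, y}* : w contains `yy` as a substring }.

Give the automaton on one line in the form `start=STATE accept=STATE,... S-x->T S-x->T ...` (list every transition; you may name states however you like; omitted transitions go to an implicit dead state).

start=q0 accept=q2 q0-x->q0 q0-y->q1 q1-x->q0 q1-y->q2 q2-x->q2 q2-y->q2

States q0..q1 record the length of the longest prefix of `yy` that matches the current input suffix. Reaching q2 means `yy` has been seen, and we stay there forever. Accept from q2.
3 states suffice.
        x   y  
>  q0   q0  q1 
   q1   q0  q2 
 * q2   q2  q2 
(> = start, * = accepting)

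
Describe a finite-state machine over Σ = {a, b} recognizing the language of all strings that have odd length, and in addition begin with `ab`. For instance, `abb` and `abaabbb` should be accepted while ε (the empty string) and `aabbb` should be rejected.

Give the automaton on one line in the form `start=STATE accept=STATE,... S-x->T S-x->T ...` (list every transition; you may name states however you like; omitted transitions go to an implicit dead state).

start=q0 accept=q4 q0-a->q1 q0-b->q2 q1-a->q2 q1-b->q3 q2-a->q2 q2-b->q2 q3-a->q4 q3-b->q4 q4-a->q3 q4-b->q3

Handle the two conditions separately and then intersect. The first has 2 states tracking the input length modulo 2; the second has 4 states tracking whether the input so far still matches the prefix `ab`. A product state is a pair (one from each), accepting exactly when both do. After merging equivalent states the machine shrinks.
With 5 states:
        a   b  
>  q0   q1  q2 
   q1   q2  q3 
   q2   q2  q2 
   q3   q4  q4 
 * q4   q3  q3 
(> = start, * = accepting)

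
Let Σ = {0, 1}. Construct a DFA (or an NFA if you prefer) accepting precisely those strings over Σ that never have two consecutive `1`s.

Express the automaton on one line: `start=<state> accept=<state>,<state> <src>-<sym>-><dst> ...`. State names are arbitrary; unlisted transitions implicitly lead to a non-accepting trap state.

start=S0 accept=S0,S1 S0-0->S0 S0-1->S1 S1-0->S0 S1-1->S2 S2-0->S2 S2-1->S2

Track partial matches of the forbidden pattern `11`. State S2 is a dead state reached once `11` has occurred; every other state accepts. S0 means no part of `11` is currently matched.
        0   1  
>* S0   S0  S1 
 * S1   S0  S2 
   S2   S2  S2 
(> = start, * = accepting)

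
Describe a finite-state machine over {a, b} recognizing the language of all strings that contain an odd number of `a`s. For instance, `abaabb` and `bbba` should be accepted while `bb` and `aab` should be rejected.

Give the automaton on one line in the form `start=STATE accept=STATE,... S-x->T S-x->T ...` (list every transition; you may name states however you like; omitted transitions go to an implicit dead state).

The only thing that matters is how many `a`s have appeared, reduced mod 2. Use one state per residue: s0 for 0, …, s1 for 1. Reading `a` moves to the next residue; anything else stays put. s1 is accepting.
With 2 states:
        a   b  
>  s0   s1  s0 
 * s1   s0  s1 
(> = start, * = accepting)

start=s0 accept=s1 s0-a->s1 s0-b->s0 s1-a->s0 s1-b->s1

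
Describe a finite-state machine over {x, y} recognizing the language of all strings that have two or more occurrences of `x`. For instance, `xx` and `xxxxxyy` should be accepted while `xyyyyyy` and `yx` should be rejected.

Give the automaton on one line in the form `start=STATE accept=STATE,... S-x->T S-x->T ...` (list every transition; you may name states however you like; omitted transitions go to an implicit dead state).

Only the number of `x`s matters, and only up to 3. Make a chain q0 → q1 → q2 → q3 advanced by each `x` (with q3 absorbing); every other symbol self-loops. The accepting set is {q2, q3}.
        x   y  
>  q0   q1  q0 
   q1   q2  q1 
 * q2   q3  q2 
 * q3   q3  q3 
(> = start, * = accepting)

start=q0 accept=q2,q3 q0-x->q1 q0-y->q0 q1-x->q2 q1-y->q1 q2-x->q3 q2-y->q2 q3-x->q3 q3-y->q3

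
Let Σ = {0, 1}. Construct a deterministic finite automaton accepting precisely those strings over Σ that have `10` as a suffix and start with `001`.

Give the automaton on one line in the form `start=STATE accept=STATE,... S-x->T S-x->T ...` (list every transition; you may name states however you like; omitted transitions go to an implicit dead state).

start=q0 accept=q7 q0-0->q1 q0-1->q2 q1-0->q3 q1-1->q2 q2-0->q4 q2-1->q2 q3-0->q5 q3-1->q6 q4-0->q5 q4-1->q2 q5-0->q5 q5-1->q2 q6-0->q7 q6-1->q6 q7-0->q8 q7-1->q6 q8-0->q8 q8-1->q6

Build one automaton per condition and run them in lockstep. The first has 3 states tracking how much of the suffix `10` has currently been matched; the second has 5 states tracking whether the input so far still matches the prefix `001`. A product state is a pair (one from each), accepting exactly when both do.
9 states suffice.
        0   1  
>  q0   q1  q2 
   q1   q3  q2 
   q2   q4  q2 
   q3   q5  q6 
   q4   q5  q2 
   q5   q5  q2 
   q6   q7  q6 
 * q7   q8  q6 
   q8   q8  q6 
(> = start, * = accepting)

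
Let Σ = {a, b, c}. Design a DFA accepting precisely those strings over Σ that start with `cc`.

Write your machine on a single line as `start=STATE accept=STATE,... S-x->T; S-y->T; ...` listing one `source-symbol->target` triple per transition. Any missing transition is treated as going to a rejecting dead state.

Walk along `cc` while the input agrees: from S0 take `c` to S1, and so on. Any deviation drops to the rejecting sink S3. Once S2 is reached the prefix is confirmed and every continuation is accepted.
With 4 states:
        a   b   c  
>  S0   S3  S3  S1 
   S1   S3  S3  S2 
 * S2   S2  S2  S2 
   S3   S3  S3  S3 
(> = start, * = accepting)

start=S0; accept=S2; S0-a->S3; S0-b->S3; S0-c->S1; S1-a->S3; S1-b->S3; S1-c->S2; S2-a->S2; S2-b->S2; S2-c->S2; S3-a->S3; S3-b->S3; S3-c->S3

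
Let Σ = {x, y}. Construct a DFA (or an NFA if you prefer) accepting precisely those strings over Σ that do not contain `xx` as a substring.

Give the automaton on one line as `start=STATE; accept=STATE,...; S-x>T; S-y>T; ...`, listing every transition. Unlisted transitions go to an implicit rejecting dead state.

start=S0; accept=S0,S1; S0-x>S1; S0-y>S0; S1-x>S2; S1-y>S0; S2-x>S2; S2-y>S2

Track partial matches of the forbidden pattern `xx`. State S2 is a dead state reached once `xx` has occurred; every other state accepts. S0 means no part of `xx` is currently matched.
With 3 states:
        x   y  
>* S0   S1  S0 
 * S1   S2  S0 
   S2   S2  S2 
(> = start, * = accepting)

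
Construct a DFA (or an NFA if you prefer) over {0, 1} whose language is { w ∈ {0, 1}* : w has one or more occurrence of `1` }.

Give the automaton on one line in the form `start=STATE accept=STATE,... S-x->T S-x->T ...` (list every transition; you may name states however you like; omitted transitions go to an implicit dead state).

start=q0 accept=q1,q2 q0-0->q0 q0-1->q1 q1-0->q1 q1-1->q2 q2-0->q2 q2-1->q2

Count `1`s, saturating at 2: state q0 means no `1` yet, q1 means one `1` seen, q2 means more than one. Each `1` increments (capped at q2); other symbols loop. Accept from {q1, q2}.
A 3-state machine:
        0   1  
>  q0   q0  q1 
 * q1   q1  q2 
 * q2   q2  q2 
(> = start, * = accepting)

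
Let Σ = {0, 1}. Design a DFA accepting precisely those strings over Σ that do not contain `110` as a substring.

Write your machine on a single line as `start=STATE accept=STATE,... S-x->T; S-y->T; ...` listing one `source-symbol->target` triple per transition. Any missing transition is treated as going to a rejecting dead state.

start=q0; accept=q0,q1,q2; q0-0->q0; q0-1->q1; q1-0->q0; q1-1->q2; q2-0->q3; q2-1->q2; q3-0->q3; q3-1->q3

This is the complement of 'contains `110`'. Use the same substring-matching states — q0 through q3 holding how much of `110` has just been matched — but flip the accepting set: everything except the trap q3 accepts.
4 states suffice.
        0   1  
>* q0   q0  q1 
 * q1   q0  q2 
 * q2   q3  q2 
   q3   q3  q3 
(> = start, * = accepting)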